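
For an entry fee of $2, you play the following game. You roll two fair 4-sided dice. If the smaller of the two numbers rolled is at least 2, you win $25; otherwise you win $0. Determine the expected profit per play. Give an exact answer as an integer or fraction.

193/16 dollars

E[payout] = (7/16)·0 + (9/16)·25 = 225/16
Expected profit = 225/16 − 2 = 193/16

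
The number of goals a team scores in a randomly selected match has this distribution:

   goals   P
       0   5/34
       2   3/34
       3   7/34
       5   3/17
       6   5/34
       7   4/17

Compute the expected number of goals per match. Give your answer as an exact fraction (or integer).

E[X] = (5/34)·0 + (3/34)·2 + (7/34)·3 + (3/17)·5 + (5/34)·6 + (4/17)·7
     = 143/34

143/34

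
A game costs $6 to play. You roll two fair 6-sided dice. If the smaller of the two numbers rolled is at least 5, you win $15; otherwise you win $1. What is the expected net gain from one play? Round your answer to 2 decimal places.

-$3.44

E[payout] = (8/9)·1 + (1/9)·15 = 23/9
Expected profit = 23/9 − 6 = -31/9 ≈ -$3.44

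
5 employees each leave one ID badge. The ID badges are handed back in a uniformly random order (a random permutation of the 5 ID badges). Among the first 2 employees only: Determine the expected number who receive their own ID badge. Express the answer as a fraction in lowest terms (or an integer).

Let Xᵢ = 1 if person i gets their own ID badge. For each i, P(Xᵢ=1) = 1/5.
By linearity of expectation, E[X₁+…+X_2] = 2·(1/5) = 2/5.

2/5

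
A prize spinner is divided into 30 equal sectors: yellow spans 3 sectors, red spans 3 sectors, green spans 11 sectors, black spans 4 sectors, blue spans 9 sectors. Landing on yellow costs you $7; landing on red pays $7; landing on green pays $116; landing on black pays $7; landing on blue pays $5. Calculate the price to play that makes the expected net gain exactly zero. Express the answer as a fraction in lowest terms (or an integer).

1349/30 dollars

E[payout] = (3/30)·(-7) + (3/30)·7 + (11/30)·116 + (4/30)·7 + (9/30)·5 = 1349/30
Fair fee = E[payout] = 1349/30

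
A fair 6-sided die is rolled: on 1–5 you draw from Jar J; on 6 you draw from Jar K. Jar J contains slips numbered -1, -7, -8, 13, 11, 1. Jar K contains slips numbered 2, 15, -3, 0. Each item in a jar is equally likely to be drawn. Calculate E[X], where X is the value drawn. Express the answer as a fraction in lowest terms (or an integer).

11/6

E[X | Jar J] = (-1 − 7 − 8 + 13 + 11 + 1)/6 = 3/2
E[X | Jar K] = (2 + 15 − 3 + 0)/4 = 7/2
E[X] = (5/6)·3/2 + (1/6)·7/2 = 11/6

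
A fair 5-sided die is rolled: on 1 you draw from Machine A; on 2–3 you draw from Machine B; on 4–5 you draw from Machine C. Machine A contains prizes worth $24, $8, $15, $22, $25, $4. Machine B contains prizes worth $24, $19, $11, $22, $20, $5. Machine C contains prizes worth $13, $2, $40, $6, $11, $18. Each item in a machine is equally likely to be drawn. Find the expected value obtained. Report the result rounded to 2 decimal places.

E[X | Machine A] = (24 + 8 + 15 + 22 + 25 + 4)/6 = 49/3
E[X | Machine B] = (24 + 19 + 11 + 22 + 20 + 5)/6 = 101/6
E[X | Machine C] = (13 + 2 + 40 + 6 + 11 + 18)/6 = 15
E[X] = (1/5)·49/3 + (2/5)·101/6 + (2/5)·15 = 16 ≈ 16.00

$16.00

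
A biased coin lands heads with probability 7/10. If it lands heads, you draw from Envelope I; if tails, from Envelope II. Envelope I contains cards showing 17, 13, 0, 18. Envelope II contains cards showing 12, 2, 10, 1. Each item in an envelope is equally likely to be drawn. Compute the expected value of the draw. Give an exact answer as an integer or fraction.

411/40

E[X | Envelope I] = (17 + 13 + 0 + 18)/4 = 12
E[X | Envelope II] = (12 + 2 + 10 + 1)/4 = 25/4
E[X] = (7/10)·12 + (3/10)·25/4 = 411/40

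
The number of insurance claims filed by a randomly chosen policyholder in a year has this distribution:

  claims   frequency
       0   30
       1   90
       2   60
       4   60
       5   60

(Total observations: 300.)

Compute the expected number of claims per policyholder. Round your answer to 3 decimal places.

2.500

Total = 300, so P(claims=0) = 30/300, etc.
E[X] = (1/10)·0 + (3/10)·1 + (1/5)·2 + (1/5)·4 + (1/5)·5
     = 5/2 ≈ 2.500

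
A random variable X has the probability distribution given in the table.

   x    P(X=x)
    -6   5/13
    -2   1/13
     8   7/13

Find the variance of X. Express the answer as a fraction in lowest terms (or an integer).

7640/169

E[X] = (5/13)·(-6) + (1/13)·(-2) + (7/13)·8 = 24/13
E[X²] = (5/13)·36 + (1/13)·4 + (7/13)·64 = 632/13
Var(X) = 632/13 − (24/13)² = 7640/169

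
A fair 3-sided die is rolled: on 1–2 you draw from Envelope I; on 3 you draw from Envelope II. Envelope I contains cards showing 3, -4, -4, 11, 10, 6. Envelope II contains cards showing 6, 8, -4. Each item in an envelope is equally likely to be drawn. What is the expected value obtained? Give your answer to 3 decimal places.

E[X | Envelope I] = (3 − 4 − 4 + 11 + 10 + 6)/6 = 11/3
E[X | Envelope II] = (6 + 8 − 4)/3 = 10/3
E[X] = (2/3)·11/3 + (1/3)·10/3 = 32/9 ≈ 3.556

3.556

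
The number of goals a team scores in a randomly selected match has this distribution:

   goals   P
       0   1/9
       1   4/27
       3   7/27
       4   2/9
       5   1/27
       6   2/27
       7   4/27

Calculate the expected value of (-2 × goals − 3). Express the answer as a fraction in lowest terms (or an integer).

E[-2x-3] = (1/9)·(-3) + (4/27)·(-5) + (7/27)·(-9) + (2/9)·(-11) + (1/27)·(-13) + (2/27)·(-15) + (4/27)·(-17)
     = -269/27

-269/27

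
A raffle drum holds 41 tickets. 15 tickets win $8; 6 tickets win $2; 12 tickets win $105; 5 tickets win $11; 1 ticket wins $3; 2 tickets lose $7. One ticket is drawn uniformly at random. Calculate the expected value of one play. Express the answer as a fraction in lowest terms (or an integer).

1436/41 dollars

E[payout] = (15/41)·8 + (6/41)·2 + (12/41)·105 + (5/41)·11 + (1/41)·3 + (2/41)·(-7) = 1436/41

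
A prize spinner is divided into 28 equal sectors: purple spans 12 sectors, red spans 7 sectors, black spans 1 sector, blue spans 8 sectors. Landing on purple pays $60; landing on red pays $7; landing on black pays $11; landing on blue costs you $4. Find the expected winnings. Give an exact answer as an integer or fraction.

187/7 dollars

E[payout] = (12/28)·60 + (7/28)·7 + (1/28)·11 + (8/28)·(-4) = 187/7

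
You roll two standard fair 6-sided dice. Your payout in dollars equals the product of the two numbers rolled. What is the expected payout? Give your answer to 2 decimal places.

$12.25

Distribution of the product of the two numbers rolled: 1 w.p. 1/36, 2 w.p. 1/18, 3 w.p. 1/18, 4 w.p. 1/12, 5 w.p. 1/18, 6 w.p. 1/9, …
E[payout] = (1/36)·1 + (1/18)·2 + (1/18)·3 + (1/12)·4 + (1/18)·5 + (1/9)·6 + (1/18)·8 + (1/36)·9 + (1/18)·10 + (1/9)·12 + (1/18)·15 + (1/36)·16 + (1/18)·18 + (1/18)·20 + (1/18)·24 + (1/36)·25 + (1/18)·30 + (1/36)·36 = 49/4
≈ $12.25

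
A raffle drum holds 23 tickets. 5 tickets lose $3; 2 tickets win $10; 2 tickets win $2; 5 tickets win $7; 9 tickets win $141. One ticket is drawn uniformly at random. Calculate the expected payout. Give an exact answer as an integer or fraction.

E[payout] = (5/23)·(-3) + (2/23)·10 + (2/23)·2 + (5/23)·7 + (9/23)·141 = 1313/23

1313/23 dollars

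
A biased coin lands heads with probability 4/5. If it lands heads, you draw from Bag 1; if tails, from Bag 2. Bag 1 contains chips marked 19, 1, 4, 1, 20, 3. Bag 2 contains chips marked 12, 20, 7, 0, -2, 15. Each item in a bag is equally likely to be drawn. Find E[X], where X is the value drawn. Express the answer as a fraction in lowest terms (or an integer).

E[X | Bag 1] = (19 + 1 + 4 + 1 + 20 + 3)/6 = 8
E[X | Bag 2] = (12 + 20 + 7 + 0 − 2 + 15)/6 = 26/3
E[X] = (4/5)·8 + (1/5)·26/3 = 122/15

122/15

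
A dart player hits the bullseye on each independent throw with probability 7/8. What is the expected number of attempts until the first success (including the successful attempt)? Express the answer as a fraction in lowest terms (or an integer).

For a geometric distribution, E[trials] = 1/p = 1/(7/8) = 8/7.

8/7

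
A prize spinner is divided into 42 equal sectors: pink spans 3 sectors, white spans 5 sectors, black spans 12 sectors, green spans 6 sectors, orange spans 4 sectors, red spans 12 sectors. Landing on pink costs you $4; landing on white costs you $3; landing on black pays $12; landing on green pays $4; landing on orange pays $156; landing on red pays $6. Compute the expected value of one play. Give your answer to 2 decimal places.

E[payout] = (3/42)·(-4) + (5/42)·(-3) + (12/42)·12 + (6/42)·4 + (4/42)·156 + (12/42)·6 = 279/14
≈ $19.93

$19.93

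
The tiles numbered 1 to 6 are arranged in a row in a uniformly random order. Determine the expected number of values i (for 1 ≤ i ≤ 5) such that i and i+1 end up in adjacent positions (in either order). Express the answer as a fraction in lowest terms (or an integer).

5/3

For each i ∈ {1,…,5}, let Xᵢ = 1 if i and i+1 are adjacent. P(Xᵢ=1) = 2·(6−1)!/6! = 2/6.
By linearity, E[ΣXᵢ] = (5)·(2/6) = 5/3.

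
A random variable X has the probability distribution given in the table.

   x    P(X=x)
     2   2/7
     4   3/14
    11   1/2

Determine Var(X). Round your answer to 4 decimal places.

17.0663

E[X] = (2/7)·2 + (3/14)·4 + (1/2)·11 = 97/14
E[X²] = (2/7)·4 + (3/14)·16 + (1/2)·121 = 911/14
Var(X) = 911/14 − (97/14)² = 3345/196 ≈ 17.0663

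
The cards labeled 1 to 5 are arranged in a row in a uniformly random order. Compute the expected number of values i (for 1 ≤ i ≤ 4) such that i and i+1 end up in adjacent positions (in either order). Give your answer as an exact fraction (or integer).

8/5

For each i ∈ {1,…,4}, let Xᵢ = 1 if i and i+1 are adjacent. P(Xᵢ=1) = 2·(5−1)!/5! = 2/5.
By linearity, E[ΣXᵢ] = (4)·(2/5) = 8/5.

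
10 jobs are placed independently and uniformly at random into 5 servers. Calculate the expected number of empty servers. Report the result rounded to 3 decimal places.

0.537

Let Xⱼ=1 if server j is empty. P(Xⱼ=1) = ((5-1)/5)^10 = 1048576/9765625.
By linearity, E[#empty] = 5·1048576/9765625 = 1048576/1953125.
≈ 0.537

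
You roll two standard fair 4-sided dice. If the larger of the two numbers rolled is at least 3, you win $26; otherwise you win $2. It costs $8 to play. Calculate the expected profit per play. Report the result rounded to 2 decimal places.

$12.00

E[payout] = (1/4)·2 + (3/4)·26 = 20
Expected profit = 20 − 8 = 12 ≈ $12.00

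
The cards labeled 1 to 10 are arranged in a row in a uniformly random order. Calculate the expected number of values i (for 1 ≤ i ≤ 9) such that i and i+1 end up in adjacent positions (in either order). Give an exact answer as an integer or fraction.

For each i ∈ {1,…,9}, let Xᵢ = 1 if i and i+1 are adjacent. P(Xᵢ=1) = 2·(10−1)!/10! = 2/10.
By linearity, E[ΣXᵢ] = (9)·(2/10) = 9/5.

9/5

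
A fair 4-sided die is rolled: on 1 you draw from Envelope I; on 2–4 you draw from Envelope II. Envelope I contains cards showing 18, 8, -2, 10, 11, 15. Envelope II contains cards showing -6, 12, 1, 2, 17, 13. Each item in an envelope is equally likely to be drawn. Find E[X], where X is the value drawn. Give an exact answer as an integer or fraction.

59/8

E[X | Envelope I] = (18 + 8 − 2 + 10 + 11 + 15)/6 = 10
E[X | Envelope II] = (-6 + 12 + 1 + 2 + 17 + 13)/6 = 13/2
E[X] = (1/4)·10 + (3/4)·13/2 = 59/8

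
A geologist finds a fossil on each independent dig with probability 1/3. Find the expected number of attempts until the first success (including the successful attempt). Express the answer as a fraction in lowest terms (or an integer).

3

For a geometric distribution, E[trials] = 1/p = 1/(1/3) = 3.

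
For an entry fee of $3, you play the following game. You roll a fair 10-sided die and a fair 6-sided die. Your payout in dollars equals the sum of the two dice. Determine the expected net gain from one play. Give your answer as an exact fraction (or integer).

$6

Distribution of the sum of the two dice: 2 w.p. 1/60, 3 w.p. 1/30, 4 w.p. 1/20, 5 w.p. 1/15, 6 w.p. 1/12, 7 w.p. 1/10, …
E[payout] = (1/60)·2 + (1/30)·3 + (1/20)·4 + (1/15)·5 + (1/12)·6 + (1/10)·7 + (1/10)·8 + (1/10)·9 + (1/10)·10 + (1/10)·11 + (1/12)·12 + (1/15)·13 + (1/20)·14 + (1/30)·15 + (1/60)·16 = 9
Expected profit = 9 − 3 = 6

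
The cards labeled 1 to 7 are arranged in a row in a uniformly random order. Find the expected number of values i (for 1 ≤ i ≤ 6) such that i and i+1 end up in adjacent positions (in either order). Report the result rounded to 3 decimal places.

1.714

For each i ∈ {1,…,6}, let Xᵢ = 1 if i and i+1 are adjacent. P(Xᵢ=1) = 2·(7−1)!/7! = 2/7.
By linearity, E[ΣXᵢ] = (6)·(2/7) = 12/7.
≈ 1.714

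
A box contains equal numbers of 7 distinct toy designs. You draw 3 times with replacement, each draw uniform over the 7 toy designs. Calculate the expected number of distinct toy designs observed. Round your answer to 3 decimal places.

2.592

Let Xⱼ=1 if type j appears at least once. P(Xⱼ=1) = 1 − ((7−1)/7)^3 = 127/343.
E[#distinct] = 7·127/343 = 127/49.
≈ 2.592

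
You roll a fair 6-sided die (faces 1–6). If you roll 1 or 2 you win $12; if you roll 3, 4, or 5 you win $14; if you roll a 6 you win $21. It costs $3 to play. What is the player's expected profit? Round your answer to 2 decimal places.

E[payout] = (1/3)·12 + (1/2)·14 + (1/6)·21 = 29/2
Expected profit = 29/2 − 3 = 23/2 ≈ $11.50

$11.50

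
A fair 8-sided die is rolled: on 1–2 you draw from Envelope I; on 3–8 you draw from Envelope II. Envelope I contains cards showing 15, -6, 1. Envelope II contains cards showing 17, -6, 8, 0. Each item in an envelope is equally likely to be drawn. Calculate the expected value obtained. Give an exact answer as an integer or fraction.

E[X | Envelope I] = (15 − 6 + 1)/3 = 10/3
E[X | Envelope II] = (17 − 6 + 8 + 0)/4 = 19/4
E[X] = (1/4)·10/3 + (3/4)·19/4 = 211/48

211/48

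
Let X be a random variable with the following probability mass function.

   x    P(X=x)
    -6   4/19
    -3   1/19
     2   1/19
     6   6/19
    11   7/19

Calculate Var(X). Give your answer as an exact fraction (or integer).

E[X] = (4/19)·(-6) + (1/19)·(-3) + (1/19)·2 + (6/19)·6 + (7/19)·11 = 88/19
E[X²] = (4/19)·36 + (1/19)·9 + (1/19)·4 + (6/19)·36 + (7/19)·121 = 1220/19
Var(X) = 1220/19 − (88/19)² = 15436/361

15436/361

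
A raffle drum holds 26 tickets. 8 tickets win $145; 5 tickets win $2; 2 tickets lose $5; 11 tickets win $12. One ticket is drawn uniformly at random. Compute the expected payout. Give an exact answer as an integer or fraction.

E[payout] = (8/26)·145 + (5/26)·2 + (2/26)·(-5) + (11/26)·12 = 646/13

646/13 dollars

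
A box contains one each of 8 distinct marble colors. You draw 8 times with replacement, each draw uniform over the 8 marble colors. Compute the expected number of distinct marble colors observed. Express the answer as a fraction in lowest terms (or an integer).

Let Xⱼ=1 if type j appears at least once. P(Xⱼ=1) = 1 − ((8−1)/8)^8 = 11012415/16777216.
E[#distinct] = 8·11012415/16777216 = 11012415/2097152.

11012415/2097152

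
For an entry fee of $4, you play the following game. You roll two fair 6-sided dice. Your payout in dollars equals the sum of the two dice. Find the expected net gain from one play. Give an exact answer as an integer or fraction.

$3

Distribution of the sum of the two dice: 2 w.p. 1/36, 3 w.p. 1/18, 4 w.p. 1/12, 5 w.p. 1/9, 6 w.p. 5/36, 7 w.p. 1/6, …
E[payout] = (1/36)·2 + (1/18)·3 + (1/12)·4 + (1/9)·5 + (5/36)·6 + (1/6)·7 + (5/36)·8 + (1/9)·9 + (1/12)·10 + (1/18)·11 + (1/36)·12 = 7
Expected profit = 7 − 4 = 3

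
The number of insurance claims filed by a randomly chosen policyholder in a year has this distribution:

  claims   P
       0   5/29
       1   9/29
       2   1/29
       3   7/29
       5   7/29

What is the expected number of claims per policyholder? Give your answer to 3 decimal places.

E[X] = (5/29)·0 + (9/29)·1 + (1/29)·2 + (7/29)·3 + (7/29)·5
     = 67/29 ≈ 2.310

2.310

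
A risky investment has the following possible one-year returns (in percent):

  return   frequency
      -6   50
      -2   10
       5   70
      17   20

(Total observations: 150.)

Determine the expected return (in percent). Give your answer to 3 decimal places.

Total = 150, so P(return=-6) = 50/150, etc.
E[X] = (1/3)·(-6) + (1/15)·(-2) + (7/15)·5 + (2/15)·17
     = 37/15 ≈ 2.467

2.467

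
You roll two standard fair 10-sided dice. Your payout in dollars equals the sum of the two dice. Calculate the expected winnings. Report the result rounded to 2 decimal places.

$11.00

Distribution of the sum of the two dice: 2 w.p. 1/100, 3 w.p. 1/50, 4 w.p. 3/100, 5 w.p. 1/25, 6 w.p. 1/20, 7 w.p. 3/50, …
E[payout] = (1/100)·2 + (1/50)·3 + (3/100)·4 + (1/25)·5 + (1/20)·6 + (3/50)·7 + (7/100)·8 + (2/25)·9 + (9/100)·10 + (1/10)·11 + (9/100)·12 + (2/25)·13 + (7/100)·14 + (3/50)·15 + (1/20)·16 + (1/25)·17 + (3/100)·18 + (1/50)·19 + (1/100)·20 = 11
≈ $11.00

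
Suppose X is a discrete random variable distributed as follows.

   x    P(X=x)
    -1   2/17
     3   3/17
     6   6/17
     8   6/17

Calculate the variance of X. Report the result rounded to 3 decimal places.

8.346

E[X] = (2/17)·(-1) + (3/17)·3 + (6/17)·6 + (6/17)·8 = 91/17
E[X²] = (2/17)·1 + (3/17)·9 + (6/17)·36 + (6/17)·64 = 37
Var(X) = 37 − (91/17)² = 2412/289 ≈ 8.346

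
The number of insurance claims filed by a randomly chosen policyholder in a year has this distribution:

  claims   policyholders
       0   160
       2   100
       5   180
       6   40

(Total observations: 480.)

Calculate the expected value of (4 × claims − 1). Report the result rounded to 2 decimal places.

10.17

Total = 480, so P(claims=0) = 160/480, etc.
E[4x-1] = (1/3)·(-1) + (5/24)·7 + (3/8)·19 + (1/12)·23
     = 61/6 ≈ 10.17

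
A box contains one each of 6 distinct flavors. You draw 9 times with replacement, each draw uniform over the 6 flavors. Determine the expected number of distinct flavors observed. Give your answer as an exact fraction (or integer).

8124571/1679616

Let Xⱼ=1 if type j appears at least once. P(Xⱼ=1) = 1 − ((6−1)/6)^9 = 8124571/10077696.
E[#distinct] = 6·8124571/10077696 = 8124571/1679616.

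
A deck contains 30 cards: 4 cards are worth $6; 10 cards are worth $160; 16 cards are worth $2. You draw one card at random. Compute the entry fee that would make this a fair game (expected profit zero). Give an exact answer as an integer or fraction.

276/5 dollars

E[payout] = (4/30)·6 + (10/30)·160 + (16/30)·2 = 276/5
Fair fee = E[payout] = 276/5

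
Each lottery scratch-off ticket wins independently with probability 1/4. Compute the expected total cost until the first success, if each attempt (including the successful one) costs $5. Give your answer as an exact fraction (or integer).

E[#attempts] = 1/p = 4; E[cost] = 5·4 = 20.

$20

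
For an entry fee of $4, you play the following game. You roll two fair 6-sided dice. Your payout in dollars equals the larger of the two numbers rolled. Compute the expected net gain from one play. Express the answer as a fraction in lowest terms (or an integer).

17/36 dollars

Distribution of the larger of the two numbers rolled: 1 w.p. 1/36, 2 w.p. 1/12, 3 w.p. 5/36, 4 w.p. 7/36, 5 w.p. 1/4, 6 w.p. 11/36
E[payout] = (1/36)·1 + (1/12)·2 + (5/36)·3 + (7/36)·4 + (1/4)·5 + (11/36)·6 = 161/36
Expected profit = 161/36 − 4 = 17/36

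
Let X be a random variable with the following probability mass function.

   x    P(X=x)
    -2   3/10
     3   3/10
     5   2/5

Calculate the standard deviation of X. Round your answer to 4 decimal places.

E[X] = 23/10, E[X²] = 139/10
Var(X) = E[X²] − (E[X])² = 139/10 − 529/100 = 861/100
SD(X) = √(861/100) ≈ 2.9343

2.9343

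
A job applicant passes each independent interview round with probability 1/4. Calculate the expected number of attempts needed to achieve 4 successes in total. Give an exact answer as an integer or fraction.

By linearity (sum of 4 independent geometric waits), E[trials] = 4/p = 4/(1/4) = 16.

16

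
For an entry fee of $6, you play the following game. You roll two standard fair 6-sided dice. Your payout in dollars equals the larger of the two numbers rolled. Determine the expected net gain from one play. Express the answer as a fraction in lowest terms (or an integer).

-55/36 dollars

Distribution of the larger of the two numbers rolled: 1 w.p. 1/36, 2 w.p. 1/12, 3 w.p. 5/36, 4 w.p. 7/36, 5 w.p. 1/4, 6 w.p. 11/36
E[payout] = (1/36)·1 + (1/12)·2 + (5/36)·3 + (7/36)·4 + (1/4)·5 + (11/36)·6 = 161/36
Expected profit = 161/36 − 6 = -55/36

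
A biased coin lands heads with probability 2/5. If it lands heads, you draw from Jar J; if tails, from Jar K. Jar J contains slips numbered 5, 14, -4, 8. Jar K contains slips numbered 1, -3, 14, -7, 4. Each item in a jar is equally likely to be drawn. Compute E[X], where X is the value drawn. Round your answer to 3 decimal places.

E[X | Jar J] = (5 + 14 − 4 + 8)/4 = 23/4
E[X | Jar K] = (1 − 3 + 14 − 7 + 4)/5 = 9/5
E[X] = (2/5)·23/4 + (3/5)·9/5 = 169/50 ≈ 3.380

3.380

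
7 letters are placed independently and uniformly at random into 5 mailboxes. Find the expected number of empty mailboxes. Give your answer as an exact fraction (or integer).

16384/15625

Let Xⱼ=1 if mailbox j is empty. P(Xⱼ=1) = ((5-1)/5)^7 = 16384/78125.
By linearity, E[#empty] = 5·16384/78125 = 16384/15625.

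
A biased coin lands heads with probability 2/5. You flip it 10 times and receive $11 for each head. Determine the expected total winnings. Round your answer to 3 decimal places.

E[#heads] = 10·2/5 = 4 (linearity over flips).
E[winnings] = 11·4 = 44.
≈ 44.000

$44.000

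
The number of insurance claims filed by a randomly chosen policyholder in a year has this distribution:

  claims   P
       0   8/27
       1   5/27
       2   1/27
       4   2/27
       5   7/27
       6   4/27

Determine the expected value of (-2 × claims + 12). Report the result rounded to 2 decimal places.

6.52

E[-2x+12] = (8/27)·12 + (5/27)·10 + (1/27)·8 + (2/27)·4 + (7/27)·2 + (4/27)·0
     = 176/27 ≈ 6.52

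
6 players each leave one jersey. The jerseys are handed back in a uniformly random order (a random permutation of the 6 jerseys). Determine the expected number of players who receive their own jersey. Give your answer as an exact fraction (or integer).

1

Let Xᵢ = 1 if person i gets their own jersey. For each i, P(Xᵢ=1) = 1/6.
By linearity of expectation, E[X₁+…+X_6] = 6·(1/6) = 1.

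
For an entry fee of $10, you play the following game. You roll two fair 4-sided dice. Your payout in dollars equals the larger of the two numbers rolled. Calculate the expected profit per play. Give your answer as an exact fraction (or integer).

Distribution of the larger of the two numbers rolled: 1 w.p. 1/16, 2 w.p. 3/16, 3 w.p. 5/16, 4 w.p. 7/16
E[payout] = (1/16)·1 + (3/16)·2 + (5/16)·3 + (7/16)·4 = 25/8
Expected profit = 25/8 − 10 = -55/8

-55/8 dollars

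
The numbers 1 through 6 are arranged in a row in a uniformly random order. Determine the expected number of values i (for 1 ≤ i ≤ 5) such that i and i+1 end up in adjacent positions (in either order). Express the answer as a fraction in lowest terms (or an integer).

5/3

For each i ∈ {1,…,5}, let Xᵢ = 1 if i and i+1 are adjacent. P(Xᵢ=1) = 2·(6−1)!/6! = 2/6.
By linearity, E[ΣXᵢ] = (5)·(2/6) = 5/3.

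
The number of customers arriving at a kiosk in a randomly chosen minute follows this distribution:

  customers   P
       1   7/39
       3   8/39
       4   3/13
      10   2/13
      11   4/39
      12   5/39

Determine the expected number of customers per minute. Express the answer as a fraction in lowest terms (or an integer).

E[X] = (7/39)·1 + (8/39)·3 + (3/13)·4 + (2/13)·10 + (4/39)·11 + (5/39)·12
     = 77/13

77/13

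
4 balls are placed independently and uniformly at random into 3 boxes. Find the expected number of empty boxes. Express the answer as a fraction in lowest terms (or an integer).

Let Xⱼ=1 if box j is empty. P(Xⱼ=1) = ((3-1)/3)^4 = 16/81.
By linearity, E[#empty] = 3·16/81 = 16/27.

16/27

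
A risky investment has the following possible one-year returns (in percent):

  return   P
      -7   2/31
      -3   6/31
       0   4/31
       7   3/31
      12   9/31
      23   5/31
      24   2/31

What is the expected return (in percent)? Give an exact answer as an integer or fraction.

260/31

E[X] = (2/31)·(-7) + (6/31)·(-3) + (4/31)·0 + (3/31)·7 + (9/31)·12 + (5/31)·23 + (2/31)·24
     = 260/31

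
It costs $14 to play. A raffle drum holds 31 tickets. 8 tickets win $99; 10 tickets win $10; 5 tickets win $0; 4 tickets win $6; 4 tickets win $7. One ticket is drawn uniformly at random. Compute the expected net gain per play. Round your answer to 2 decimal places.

$16.45

E[payout] = (8/31)·99 + (10/31)·10 + (5/31)·0 + (4/31)·6 + (4/31)·7 = 944/31
Expected profit = 944/31 − 14 = 510/31 ≈ $16.45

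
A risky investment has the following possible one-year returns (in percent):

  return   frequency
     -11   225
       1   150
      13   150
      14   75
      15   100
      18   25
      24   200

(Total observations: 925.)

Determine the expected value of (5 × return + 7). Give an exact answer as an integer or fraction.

Total = 925, so P(return=-11) = 225/925, etc.
E[5x+7] = (9/37)·(-48) + (6/37)·12 + (6/37)·72 + (3/37)·77 + (4/37)·82 + (1/37)·97 + (8/37)·127
     = 1744/37

1744/37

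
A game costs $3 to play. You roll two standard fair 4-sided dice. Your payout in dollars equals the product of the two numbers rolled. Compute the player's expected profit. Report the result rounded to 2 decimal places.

Distribution of the product of the two numbers rolled: 1 w.p. 1/16, 2 w.p. 1/8, 3 w.p. 1/8, 4 w.p. 3/16, 6 w.p. 1/8, 8 w.p. 1/8, …
E[payout] = (1/16)·1 + (1/8)·2 + (1/8)·3 + (3/16)·4 + (1/8)·6 + (1/8)·8 + (1/16)·9 + (1/8)·12 + (1/16)·16 = 25/4
Expected profit = 25/4 − 3 = 13/4 ≈ $3.25

$3.25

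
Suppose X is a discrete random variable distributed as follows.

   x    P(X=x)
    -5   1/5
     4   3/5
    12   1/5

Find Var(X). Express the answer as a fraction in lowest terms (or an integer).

E[X] = (1/5)·(-5) + (3/5)·4 + (1/5)·12 = 19/5
E[X²] = (1/5)·25 + (3/5)·16 + (1/5)·144 = 217/5
Var(X) = 217/5 − (19/5)² = 724/25

724/25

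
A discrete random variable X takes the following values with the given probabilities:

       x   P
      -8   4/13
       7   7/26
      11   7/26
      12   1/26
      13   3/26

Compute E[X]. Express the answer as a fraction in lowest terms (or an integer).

E[X] = (4/13)·(-8) + (7/26)·7 + (7/26)·11 + (1/26)·12 + (3/26)·13
     = 113/26

113/26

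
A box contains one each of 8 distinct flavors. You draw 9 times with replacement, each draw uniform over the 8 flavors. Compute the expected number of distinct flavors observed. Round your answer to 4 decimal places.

Let Xⱼ=1 if type j appears at least once. P(Xⱼ=1) = 1 − ((8−1)/8)^9 = 93864121/134217728.
E[#distinct] = 8·93864121/134217728 = 93864121/16777216.
≈ 5.5947

5.5947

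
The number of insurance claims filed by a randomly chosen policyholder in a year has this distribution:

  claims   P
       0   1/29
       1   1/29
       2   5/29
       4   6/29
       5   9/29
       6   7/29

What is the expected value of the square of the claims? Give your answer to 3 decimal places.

E[X²] = (1/29)·0 + (1/29)·1 + (5/29)·4 + (6/29)·16 + (9/29)·25 + (7/29)·36
     = 594/29 ≈ 20.483

20.483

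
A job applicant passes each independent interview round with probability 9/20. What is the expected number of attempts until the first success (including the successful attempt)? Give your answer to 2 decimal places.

2.22

For a geometric distribution, E[trials] = 1/p = 1/(9/20) = 20/9.
≈ 2.22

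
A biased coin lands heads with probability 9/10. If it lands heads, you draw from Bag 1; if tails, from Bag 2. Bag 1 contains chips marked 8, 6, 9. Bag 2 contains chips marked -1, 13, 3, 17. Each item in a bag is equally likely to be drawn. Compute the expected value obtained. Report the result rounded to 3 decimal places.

7.700

E[X | Bag 1] = (8 + 6 + 9)/3 = 23/3
E[X | Bag 2] = (-1 + 13 + 3 + 17)/4 = 8
E[X] = (9/10)·23/3 + (1/10)·8 = 77/10 ≈ 7.700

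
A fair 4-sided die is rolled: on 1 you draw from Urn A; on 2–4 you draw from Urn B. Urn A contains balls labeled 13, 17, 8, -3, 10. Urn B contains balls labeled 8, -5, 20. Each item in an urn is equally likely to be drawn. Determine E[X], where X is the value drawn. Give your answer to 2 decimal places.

E[X | Urn A] = (13 + 17 + 8 − 3 + 10)/5 = 9
E[X | Urn B] = (8 − 5 + 20)/3 = 23/3
E[X] = (1/4)·9 + (3/4)·23/3 = 8 ≈ 8.00

8.00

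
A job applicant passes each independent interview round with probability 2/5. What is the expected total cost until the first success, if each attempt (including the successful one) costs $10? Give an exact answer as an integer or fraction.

E[#attempts] = 1/p = 5/2; E[cost] = 10·5/2 = 25.

$25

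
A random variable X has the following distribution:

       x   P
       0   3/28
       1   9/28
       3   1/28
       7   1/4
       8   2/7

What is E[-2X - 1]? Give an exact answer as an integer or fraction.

E[-2x-1] = (3/28)·(-1) + (9/28)·(-3) + (1/28)·(-7) + (1/4)·(-15) + (2/7)·(-17)
     = -139/14

-139/14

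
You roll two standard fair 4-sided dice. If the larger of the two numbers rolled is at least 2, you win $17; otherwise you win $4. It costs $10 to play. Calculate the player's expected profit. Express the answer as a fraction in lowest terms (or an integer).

99/16 dollars

E[payout] = (1/16)·4 + (15/16)·17 = 259/16
Expected profit = 259/16 − 10 = 99/16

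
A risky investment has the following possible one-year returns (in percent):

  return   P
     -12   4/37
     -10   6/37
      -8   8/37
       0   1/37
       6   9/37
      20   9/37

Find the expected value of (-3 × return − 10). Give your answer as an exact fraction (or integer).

E[-3x-10] = (4/37)·26 + (6/37)·20 + (8/37)·14 + (1/37)·(-10) + (9/37)·(-28) + (9/37)·(-70)
     = -556/37

-556/37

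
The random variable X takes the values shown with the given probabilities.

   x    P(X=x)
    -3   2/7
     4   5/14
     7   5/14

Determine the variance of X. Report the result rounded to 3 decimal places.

E[X] = (2/7)·(-3) + (5/14)·4 + (5/14)·7 = 43/14
E[X²] = (2/7)·9 + (5/14)·16 + (5/14)·49 = 361/14
Var(X) = 361/14 − (43/14)² = 3205/196 ≈ 16.352

16.352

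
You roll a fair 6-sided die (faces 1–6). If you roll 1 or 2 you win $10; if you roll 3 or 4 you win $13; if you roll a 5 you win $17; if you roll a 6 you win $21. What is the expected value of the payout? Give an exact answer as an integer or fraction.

E[payout] = (1/3)·10 + (1/3)·13 + (1/6)·17 + (1/6)·21 = 14

$14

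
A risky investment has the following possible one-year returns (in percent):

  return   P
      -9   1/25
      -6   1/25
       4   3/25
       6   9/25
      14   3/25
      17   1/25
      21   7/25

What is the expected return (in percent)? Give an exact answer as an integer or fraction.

257/25

E[X] = (1/25)·(-9) + (1/25)·(-6) + (3/25)·4 + (9/25)·6 + (3/25)·14 + (1/25)·17 + (7/25)·21
     = 257/25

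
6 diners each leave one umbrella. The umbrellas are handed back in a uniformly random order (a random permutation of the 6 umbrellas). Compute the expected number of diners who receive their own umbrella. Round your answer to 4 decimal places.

1.0000

Let Xᵢ = 1 if person i gets their own umbrella. For each i, P(Xᵢ=1) = 1/6.
By linearity of expectation, E[X₁+…+X_6] = 6·(1/6) = 1.
≈ 1.0000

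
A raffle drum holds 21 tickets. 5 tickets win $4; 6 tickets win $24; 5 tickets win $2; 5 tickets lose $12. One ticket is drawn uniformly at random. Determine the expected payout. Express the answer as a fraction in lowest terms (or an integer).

38/7 dollars

E[payout] = (5/21)·4 + (6/21)·24 + (5/21)·2 + (5/21)·(-12) = 38/7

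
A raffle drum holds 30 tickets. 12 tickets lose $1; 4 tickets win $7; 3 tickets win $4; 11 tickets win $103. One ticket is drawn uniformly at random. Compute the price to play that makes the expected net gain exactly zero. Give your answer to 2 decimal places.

E[payout] = (12/30)·(-1) + (4/30)·7 + (3/30)·4 + (11/30)·103 = 387/10
Fair fee = E[payout] = 387/10 ≈ $38.70

$38.70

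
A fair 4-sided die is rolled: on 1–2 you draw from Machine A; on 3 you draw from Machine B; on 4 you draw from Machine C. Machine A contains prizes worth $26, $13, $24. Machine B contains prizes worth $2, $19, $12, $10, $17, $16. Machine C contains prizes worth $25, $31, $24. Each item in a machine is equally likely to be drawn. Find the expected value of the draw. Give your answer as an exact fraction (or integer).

E[X | Machine A] = (26 + 13 + 24)/3 = 21
E[X | Machine B] = (2 + 19 + 12 + 10 + 17 + 16)/6 = 38/3
E[X | Machine C] = (25 + 31 + 24)/3 = 80/3
E[X] = (1/2)·21 + (1/4)·38/3 + (1/4)·80/3 = 61/3

61/3 dollars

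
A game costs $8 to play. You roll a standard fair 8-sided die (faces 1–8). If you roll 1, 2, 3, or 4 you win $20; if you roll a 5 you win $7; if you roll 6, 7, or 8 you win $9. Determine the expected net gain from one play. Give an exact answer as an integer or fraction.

25/4 dollars

E[payout] = (1/8)·7 + (3/8)·9 + (1/2)·20 = 57/4
Expected profit = 57/4 − 8 = 25/4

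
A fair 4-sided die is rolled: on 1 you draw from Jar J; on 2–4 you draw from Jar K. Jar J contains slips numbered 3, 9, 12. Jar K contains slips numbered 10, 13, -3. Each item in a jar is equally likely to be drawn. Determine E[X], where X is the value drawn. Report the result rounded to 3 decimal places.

E[X | Jar J] = (3 + 9 + 12)/3 = 8
E[X | Jar K] = (10 + 13 − 3)/3 = 20/3
E[X] = (1/4)·8 + (3/4)·20/3 = 7 ≈ 7.000

7.000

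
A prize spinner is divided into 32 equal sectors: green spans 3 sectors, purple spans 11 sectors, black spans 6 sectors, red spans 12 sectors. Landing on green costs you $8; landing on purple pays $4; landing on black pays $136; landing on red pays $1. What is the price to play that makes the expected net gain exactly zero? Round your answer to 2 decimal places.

$26.50

E[payout] = (3/32)·(-8) + (11/32)·4 + (6/32)·136 + (12/32)·1 = 53/2
Fair fee = E[payout] = 53/2 ≈ $26.50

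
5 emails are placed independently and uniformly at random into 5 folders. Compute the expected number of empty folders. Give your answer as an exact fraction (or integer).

Let Xⱼ=1 if folder j is empty. P(Xⱼ=1) = ((5-1)/5)^5 = 1024/3125.
By linearity, E[#empty] = 5·1024/3125 = 1024/625.

1024/625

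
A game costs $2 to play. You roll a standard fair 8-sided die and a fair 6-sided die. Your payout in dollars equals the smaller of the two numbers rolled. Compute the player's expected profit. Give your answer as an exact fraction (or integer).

Distribution of the smaller of the two numbers rolled: 1 w.p. 13/48, 2 w.p. 11/48, 3 w.p. 3/16, 4 w.p. 7/48, 5 w.p. 5/48, 6 w.p. 1/16
E[payout] = (13/48)·1 + (11/48)·2 + (3/16)·3 + (7/48)·4 + (5/48)·5 + (1/16)·6 = 133/48
Expected profit = 133/48 − 2 = 37/48

37/48 dollars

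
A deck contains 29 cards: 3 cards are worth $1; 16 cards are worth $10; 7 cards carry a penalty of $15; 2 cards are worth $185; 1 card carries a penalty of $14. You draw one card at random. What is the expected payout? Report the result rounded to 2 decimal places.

E[payout] = (3/29)·1 + (16/29)·10 + (7/29)·(-15) + (2/29)·185 + (1/29)·(-14) = 414/29
≈ $14.28

$14.28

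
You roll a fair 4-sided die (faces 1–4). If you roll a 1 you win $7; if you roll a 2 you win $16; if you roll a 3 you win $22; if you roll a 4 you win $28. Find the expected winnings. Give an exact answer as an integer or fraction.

E[payout] = (1/4)·7 + (1/4)·16 + (1/4)·22 + (1/4)·28 = 73/4

73/4 dollars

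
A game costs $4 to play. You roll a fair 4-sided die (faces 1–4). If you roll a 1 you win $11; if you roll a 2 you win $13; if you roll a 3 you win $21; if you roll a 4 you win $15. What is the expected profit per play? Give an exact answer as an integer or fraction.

E[payout] = (1/4)·11 + (1/4)·13 + (1/4)·15 + (1/4)·21 = 15
Expected profit = 15 − 4 = 11

$11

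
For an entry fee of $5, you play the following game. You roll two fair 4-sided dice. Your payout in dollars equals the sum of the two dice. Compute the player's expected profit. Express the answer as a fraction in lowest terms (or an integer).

$0

Distribution of the sum of the two dice: 2 w.p. 1/16, 3 w.p. 1/8, 4 w.p. 3/16, 5 w.p. 1/4, 6 w.p. 3/16, 7 w.p. 1/8, …
E[payout] = (1/16)·2 + (1/8)·3 + (3/16)·4 + (1/4)·5 + (3/16)·6 + (1/8)·7 + (1/16)·8 = 5
Expected profit = 5 − 5 = 0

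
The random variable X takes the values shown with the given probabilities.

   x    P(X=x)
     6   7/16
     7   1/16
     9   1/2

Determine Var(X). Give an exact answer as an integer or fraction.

543/256

E[X] = (7/16)·6 + (1/16)·7 + (1/2)·9 = 121/16
E[X²] = (7/16)·36 + (1/16)·49 + (1/2)·81 = 949/16
Var(X) = 949/16 − (121/16)² = 543/256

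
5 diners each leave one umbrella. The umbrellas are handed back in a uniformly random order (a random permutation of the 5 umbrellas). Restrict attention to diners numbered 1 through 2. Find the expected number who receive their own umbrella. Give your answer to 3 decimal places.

0.400

Let Xᵢ = 1 if person i gets their own umbrella. For each i, P(Xᵢ=1) = 1/5.
By linearity of expectation, E[X₁+…+X_2] = 2·(1/5) = 2/5.
≈ 0.400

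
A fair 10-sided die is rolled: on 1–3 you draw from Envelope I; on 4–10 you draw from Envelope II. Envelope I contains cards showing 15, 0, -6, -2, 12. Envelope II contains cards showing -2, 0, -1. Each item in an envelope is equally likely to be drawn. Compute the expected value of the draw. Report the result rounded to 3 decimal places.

E[X | Envelope I] = (15 + 0 − 6 − 2 + 12)/5 = 19/5
E[X | Envelope II] = (-2 + 0 − 1)/3 = -1
E[X] = (3/10)·19/5 + (7/10)·(-1) = 11/25 ≈ 0.440

0.440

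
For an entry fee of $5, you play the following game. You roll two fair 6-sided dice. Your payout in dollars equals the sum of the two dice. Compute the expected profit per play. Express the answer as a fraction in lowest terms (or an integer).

$2

Distribution of the sum of the two dice: 2 w.p. 1/36, 3 w.p. 1/18, 4 w.p. 1/12, 5 w.p. 1/9, 6 w.p. 5/36, 7 w.p. 1/6, …
E[payout] = (1/36)·2 + (1/18)·3 + (1/12)·4 + (1/9)·5 + (5/36)·6 + (1/6)·7 + (5/36)·8 + (1/9)·9 + (1/12)·10 + (1/18)·11 + (1/36)·12 = 7
Expected profit = 7 − 5 = 2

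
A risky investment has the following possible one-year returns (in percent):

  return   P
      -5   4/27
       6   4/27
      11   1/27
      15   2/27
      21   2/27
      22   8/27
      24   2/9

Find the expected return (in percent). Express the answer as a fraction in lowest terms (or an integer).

407/27

E[X] = (4/27)·(-5) + (4/27)·6 + (1/27)·11 + (2/27)·15 + (2/27)·21 + (8/27)·22 + (2/9)·24
     = 407/27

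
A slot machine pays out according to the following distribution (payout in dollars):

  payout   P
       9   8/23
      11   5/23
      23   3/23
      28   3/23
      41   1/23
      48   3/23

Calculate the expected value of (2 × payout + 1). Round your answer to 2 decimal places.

E[2x+1] = (8/23)·19 + (5/23)·23 + (3/23)·47 + (3/23)·57 + (1/23)·83 + (3/23)·97
     = 953/23 ≈ 41.43

41.43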